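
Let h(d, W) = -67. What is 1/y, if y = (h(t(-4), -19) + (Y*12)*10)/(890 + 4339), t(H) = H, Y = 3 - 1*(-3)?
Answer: 5229/653 ≈ 8.0077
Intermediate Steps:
Y = 6 (Y = 3 + 3 = 6)
y = 653/5229 (y = (-67 + (6*12)*10)/(890 + 4339) = (-67 + 72*10)/5229 = (-67 + 720)*(1/5229) = 653*(1/5229) = 653/5229 ≈ 0.12488)
1/y = 1/(653/5229) = 5229/653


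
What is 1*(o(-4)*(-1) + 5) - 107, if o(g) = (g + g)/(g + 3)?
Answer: -110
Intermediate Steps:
o(g) = 2*g/(3 + g) (o(g) = (2*g)/(3 + g) = 2*g/(3 + g))
1*(o(-4)*(-1) + 5) - 107 = 1*((2*(-4)/(3 - 4))*(-1) + 5) - 107 = 1*((2*(-4)/(-1))*(-1) + 5) - 107 = 1*((2*(-4)*(-1))*(-1) + 5) - 107 = 1*(8*(-1) + 5) - 107 = 1*(-8 + 5) - 107 = 1*(-3) - 107 = -3 - 107 = -110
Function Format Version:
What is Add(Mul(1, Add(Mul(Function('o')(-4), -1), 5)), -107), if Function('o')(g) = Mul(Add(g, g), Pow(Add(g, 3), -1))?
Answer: -110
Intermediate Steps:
Function('o')(g) = Mul(2, g, Pow(Add(3, g), -1)) (Function('o')(g) = Mul(Mul(2, g), Pow(Add(3, g), -1)) = Mul(2, g, Pow(Add(3, g), -1)))
Add(Mul(1, Add(Mul(Function('o')(-4), -1), 5)), -107) = Add(Mul(1, Add(Mul(Mul(2, -4, Pow(Add(3, -4), -1)), -1), 5)), -107) = Add(Mul(1, Add(Mul(Mul(2, -4, Pow(-1, -1)), -1), 5)), -107) = Add(Mul(1, Add(Mul(Mul(2, -4, -1), -1), 5)), -107) = Add(Mul(1, Add(Mul(8, -1), 5)), -107) = Add(Mul(1, Add(-8, 5)), -107) = Add(Mul(1, -3), -107) = Add(-3, -107) = -110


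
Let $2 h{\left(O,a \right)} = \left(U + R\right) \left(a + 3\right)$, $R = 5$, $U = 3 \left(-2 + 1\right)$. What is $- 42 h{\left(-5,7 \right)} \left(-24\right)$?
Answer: $10080$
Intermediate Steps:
$U = -3$ ($U = 3 \left(-1\right) = -3$)
$h{\left(O,a \right)} = 3 + a$ ($h{\left(O,a \right)} = \frac{\left(-3 + 5\right) \left(a + 3\right)}{2} = \frac{2 \left(3 + a\right)}{2} = \frac{6 + 2 a}{2} = 3 + a$)
$- 42 h{\left(-5,7 \right)} \left(-24\right) = - 42 \left(3 + 7\right) \left(-24\right) = \left(-42\right) 10 \left(-24\right) = \left(-420\right) \left(-24\right) = 10080$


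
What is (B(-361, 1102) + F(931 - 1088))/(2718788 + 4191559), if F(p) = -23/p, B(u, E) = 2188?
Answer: 114513/361641493 ≈ 0.00031665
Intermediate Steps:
(B(-361, 1102) + F(931 - 1088))/(2718788 + 4191559) = (2188 - 23/(931 - 1088))/(2718788 + 4191559) = (2188 - 23/(-157))/6910347 = (2188 - 23*(-1/157))*(1/6910347) = (2188 + 23/157)*(1/6910347) = (343539/157)*(1/6910347) = 114513/361641493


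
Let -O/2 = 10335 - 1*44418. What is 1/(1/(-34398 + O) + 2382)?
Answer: 33768/80435377 ≈ 0.00041982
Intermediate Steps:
O = 68166 (O = -2*(10335 - 1*44418) = -2*(10335 - 44418) = -2*(-34083) = 68166)
1/(1/(-34398 + O) + 2382) = 1/(1/(-34398 + 68166) + 2382) = 1/(1/33768 + 2382) = 1/(80435377/33768) = 33768/80435377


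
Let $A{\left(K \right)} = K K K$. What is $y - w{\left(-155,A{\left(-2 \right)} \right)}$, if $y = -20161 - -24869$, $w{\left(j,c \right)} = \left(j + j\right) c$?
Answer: $2228$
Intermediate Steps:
$A{\left(K \right)} = K^{3}$ ($A{\left(K \right)} = K^{2} K = K^{3}$)
$w{\left(j,c \right)} = 2 c j$ ($w{\left(j,c \right)} = 2 j c = 2 c j$)
$y = 4708$ ($y = -20161 + 24869 = 4708$)
$y - w{\left(-155,A{\left(-2 \right)} \right)} = 4708 - 2 \left(-2\right)^{3} \left(-155\right) = 4708 - 2 \left(-8\right) \left(-155\right) = 4708 - 2480 = 2228$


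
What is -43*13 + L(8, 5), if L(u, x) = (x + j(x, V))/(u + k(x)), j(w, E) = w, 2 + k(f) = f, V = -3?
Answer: -6139/11 ≈ -558.09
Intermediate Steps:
k(f) = -2 + f
L(u, x) = 2*x/(-2 + u + x) (L(u, x) = (x + x)/(u + (-2 + x)) = (2*x)/(-2 + u + x) = 2*x/(-2 + u + x))
-43*13 + L(8, 5) = -43*13 + 2*5/(-2 + 8 + 5) = -559 + 2*5/11 = -559 + 2*5*(1/11) = -559 + 10/11 = -6139/11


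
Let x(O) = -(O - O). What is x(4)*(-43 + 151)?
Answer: 0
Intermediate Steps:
x(O) = 0 (x(O) = -1*0 = 0)
x(4)*(-43 + 151) = 0*(-43 + 151) = 0*108 = 0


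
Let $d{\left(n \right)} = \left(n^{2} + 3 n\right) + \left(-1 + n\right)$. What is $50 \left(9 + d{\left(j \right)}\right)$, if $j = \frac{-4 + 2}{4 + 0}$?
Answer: $\frac{625}{2} \approx 312.5$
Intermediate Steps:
$j = - \frac{1}{2}$ ($j = - \frac{2}{4} = \left(-2\right) \frac{1}{4} = - \frac{1}{2} \approx -0.5$)
$d{\left(n \right)} = -1 + n^{2} + 4 n$
$50 \left(9 + d{\left(j \right)}\right) = 50 \left(9 + \left(-1 + \left(- \frac{1}{2}\right)^{2} + 4 \left(- \frac{1}{2}\right)\right)\right) = 50 \left(9 - \frac{11}{4}\right) = 50 \cdot \frac{25}{4} = \frac{625}{2}$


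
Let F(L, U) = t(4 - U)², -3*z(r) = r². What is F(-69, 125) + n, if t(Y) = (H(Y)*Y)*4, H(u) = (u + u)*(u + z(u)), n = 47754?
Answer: 3088414382110003930/9 ≈ 3.4316e+17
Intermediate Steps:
z(r) = -r²/3
H(u) = 2*u*(u - u²/3) (H(u) = (u + u)*(u - u²/3) = (2*u)*(u - u²/3) = 2*u*(u - u²/3))
t(Y) = 8*Y³*(3 - Y)/3 (t(Y) = ((2*Y²*(3 - Y)/3)*Y)*4 = (2*Y³*(3 - Y)/3)*4 = 8*Y³*(3 - Y)/3)
F(L, U) = 64*(-1 + U)²*(4 - U)⁶/9 (F(L, U) = (8*(4 - U)³*(3 - (4 - U))/3)² = (8*(4 - U)³*(3 + (-4 + U))/3)² = (8*(4 - U)³*(-1 + U)/3)² = 64*(-1 + U)²*(4 - U)⁶/9)
F(-69, 125) + n = 64*(-4 + 125)⁴*(-12 + (-4 + 125)² + 3*125)²/9 + 47754 = (64/9)*121⁴*(-12 + 121² + 375)² + 47754 = (64/9)*214358881*(-12 + 14641 + 375)² + 47754 = (64/9)*214358881*15004² + 47754 = (64/9)*214358881*225120016 + 47754 = 3088414382109574144/9 + 47754 = 3088414382110003930/9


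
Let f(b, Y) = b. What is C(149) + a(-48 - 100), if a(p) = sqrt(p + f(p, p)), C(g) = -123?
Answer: -123 + 2*I*sqrt(74) ≈ -123.0 + 17.205*I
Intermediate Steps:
a(p) = sqrt(2)*sqrt(p) (a(p) = sqrt(p + p) = sqrt(2*p) = sqrt(2)*sqrt(p))
C(149) + a(-48 - 100) = -123 + sqrt(2)*sqrt(-48 - 100) = -123 + sqrt(2)*sqrt(-148) = -123 + sqrt(2)*(2*I*sqrt(37)) = -123 + 2*I*sqrt(74)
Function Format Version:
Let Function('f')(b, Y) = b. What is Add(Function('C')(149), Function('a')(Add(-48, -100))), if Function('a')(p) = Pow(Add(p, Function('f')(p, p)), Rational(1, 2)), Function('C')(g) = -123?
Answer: Add(-123, Mul(2, I, Pow(74, Rational(1, 2)))) ≈ Add(-123.00, Mul(17.205, I))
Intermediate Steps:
Function('a')(p) = Mul(Pow(2, Rational(1, 2)), Pow(p, Rational(1, 2))) (Function('a')(p) = Pow(Add(p, p), Rational(1, 2)) = Pow(Mul(2, p), Rational(1, 2)) = Mul(Pow(2, Rational(1, 2)), Pow(p, Rational(1, 2))))
Add(Function('C')(149), Function('a')(Add(-48, -100))) = Add(-123, Mul(Pow(2, Rational(1, 2)), Pow(Add(-48, -100), Rational(1, 2)))) = Add(-123, Mul(Pow(2, Rational(1, 2)), Pow(-148, Rational(1, 2)))) = Add(-123, Mul(Pow(2, Rational(1, 2)), Mul(2, I, Pow(37, Rational(1, 2))))) = Add(-123, Mul(2, I, Pow(74, Rational(1, 2))))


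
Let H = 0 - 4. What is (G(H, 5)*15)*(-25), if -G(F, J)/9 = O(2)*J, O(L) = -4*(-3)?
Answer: 202500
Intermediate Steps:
O(L) = 12
H = -4
G(F, J) = -108*J
(G(H, 5)*15)*(-25) = (-108*5*15)*(-25) = -540*15*(-25) = -8100*(-25) = 202500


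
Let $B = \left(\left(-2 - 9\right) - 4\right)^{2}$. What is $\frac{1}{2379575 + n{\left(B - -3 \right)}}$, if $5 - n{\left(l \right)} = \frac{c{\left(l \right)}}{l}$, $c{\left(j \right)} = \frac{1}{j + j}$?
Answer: $\frac{103968}{247400173439} \approx 4.2024 \cdot 10^{-7}$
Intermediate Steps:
$c{\left(j \right)} = \frac{1}{2 j}$
$B = 225$ ($B = \left(-11 - 4\right)^{2} = \left(-15\right)^{2} = 225$)
$n{\left(l \right)} = 5 - \frac{1}{2 l^{2}}$ ($n{\left(l \right)} = 5 - \frac{\frac{1}{2} \frac{1}{l}}{l} = 5 - \frac{1}{2 l^{2}}$)
$\frac{1}{2379575 + n{\left(B - -3 \right)}} = \frac{1}{2379575 + \left(5 - \frac{1}{2 \left(225 - -3\right)^{2}}\right)} = \frac{1}{2379575 + \left(5 - \frac{1}{2 \left(225 + 3\right)^{2}}\right)} = \frac{1}{2379575 + \left(5 - \frac{1}{2 \cdot 51984}\right)} = \frac{1}{2379575 + \left(5 - \frac{1}{103968}\right)} = \frac{1}{2379575 + \frac{519839}{103968}} = \frac{1}{\frac{247400173439}{103968}} = \frac{103968}{247400173439}$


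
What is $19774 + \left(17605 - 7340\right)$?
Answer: $30039$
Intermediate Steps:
$19774 + \left(17605 - 7340\right) = 19774 + 10265 = 30039$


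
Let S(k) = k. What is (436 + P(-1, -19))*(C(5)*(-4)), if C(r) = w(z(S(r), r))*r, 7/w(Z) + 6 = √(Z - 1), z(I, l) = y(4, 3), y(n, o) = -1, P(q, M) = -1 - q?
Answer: 183120/19 + 30520*I*√2/19 ≈ 9637.9 + 2271.7*I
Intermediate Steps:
z(I, l) = -1
w(Z) = 7/(-6 + √(-1 + Z)) (w(Z) = 7/(-6 + √(Z - 1)) = 7/(-6 + √(-1 + Z)))
C(r) = 7*r/(-6 + I*√2) (C(r) = (7/(-6 + √(-1 - 1)))*r = (7/(-6 + √(-2)))*r = (7/(-6 + I*√2))*r = 7*r/(-6 + I*√2))
(436 + P(-1, -19))*(C(5)*(-4)) = (436 + (-1 - 1*(-1)))*((-21/19*5 - 7/38*I*5*√2)*(-4)) = (436 + (-1 + 1))*((-105/19 - 35*I*√2/38)*(-4)) = (436 + 0)*(420/19 + 70*I*√2/19) = 436*(420/19 + 70*I*√2/19) = 183120/19 + 30520*I*√2/19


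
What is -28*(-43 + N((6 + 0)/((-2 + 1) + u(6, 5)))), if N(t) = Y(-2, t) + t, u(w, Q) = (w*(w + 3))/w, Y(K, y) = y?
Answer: 1162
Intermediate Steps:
u(w, Q) = 3 + w (u(w, Q) = (w*(3 + w))/w = 3 + w)
N(t) = 2*t (N(t) = t + t = 2*t)
-28*(-43 + N((6 + 0)/((-2 + 1) + u(6, 5)))) = -28*(-43 + 2*((6 + 0)/((-2 + 1) + (3 + 6)))) = -28*(-43 + 2*(6/(-1 + 9))) = -28*(-43 + 2*(6/8)) = -28*(-43 + 2*(6*(1/8))) = -28*(-43 + 2*(3/4)) = -28*(-43 + 3/2) = -28*(-83/2) = 1162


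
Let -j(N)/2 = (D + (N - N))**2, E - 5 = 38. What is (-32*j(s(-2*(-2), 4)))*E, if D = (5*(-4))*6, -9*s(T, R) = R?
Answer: 39628800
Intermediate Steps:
s(T, R) = -R/9
D = -120 (D = -20*6 = -120)
E = 43 (E = 5 + 38 = 43)
j(N) = -28800 (j(N) = -2*(-120 + (N - N))**2 = -2*(-120 + 0)**2 = -2*(-120)**2 = -2*14400 = -28800)
(-32*j(s(-2*(-2), 4)))*E = -32*(-28800)*43 = 921600*43 = 39628800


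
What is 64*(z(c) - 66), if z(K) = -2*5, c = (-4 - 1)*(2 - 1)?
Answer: -4864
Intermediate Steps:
c = -5 (c = -5*1 = -5)
z(K) = -10
64*(z(c) - 66) = 64*(-10 - 66) = 64*(-76) = -4864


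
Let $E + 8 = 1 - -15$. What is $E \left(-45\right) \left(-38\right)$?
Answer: $13680$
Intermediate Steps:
$E = 8$ ($E = -8 + \left(1 - -15\right) = -8 + \left(1 + 15\right) = -8 + 16 = 8$)
$E \left(-45\right) \left(-38\right) = 8 \left(-45\right) \left(-38\right) = \left(-360\right) \left(-38\right) = 13680$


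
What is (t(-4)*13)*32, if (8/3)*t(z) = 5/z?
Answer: -195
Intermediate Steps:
t(z) = 15/(8*z) (t(z) = 3*(5/z)/8 = 15/(8*z))
(t(-4)*13)*32 = (((15/8)/(-4))*13)*32 = (((15/8)*(-¼))*13)*32 = -15/32*13*32 = -195/32*32 = -195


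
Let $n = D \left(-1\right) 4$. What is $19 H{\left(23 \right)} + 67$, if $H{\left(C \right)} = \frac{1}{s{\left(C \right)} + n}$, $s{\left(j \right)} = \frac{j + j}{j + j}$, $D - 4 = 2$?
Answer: $\frac{1522}{23} \approx 66.174$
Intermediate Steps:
$D = 6$ ($D = 4 + 2 = 6$)
$s{\left(j \right)} = 1$ ($s{\left(j \right)} = \frac{2 j}{2 j} = 2 j \frac{1}{2 j} = 1$)
$n = -24$ ($n = 6 \left(-1\right) 4 = \left(-6\right) 4 = -24$)
$H{\left(C \right)} = - \frac{1}{23}$ ($H{\left(C \right)} = \frac{1}{1 - 24} = \frac{1}{-23} = - \frac{1}{23}$)
$19 H{\left(23 \right)} + 67 = 19 \left(- \frac{1}{23}\right) + 67 = - \frac{19}{23} + 67 = \frac{1522}{23}$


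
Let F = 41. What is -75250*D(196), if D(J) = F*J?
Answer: -604709000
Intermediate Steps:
D(J) = 41*J
-75250*D(196) = -75250*41*196 = -75250/(1/8036) = -75250/1/8036 = -75250*8036 = -604709000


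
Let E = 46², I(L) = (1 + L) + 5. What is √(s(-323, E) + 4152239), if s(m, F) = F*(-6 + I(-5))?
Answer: 17*√14331 ≈ 2035.1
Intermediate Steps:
I(L) = 6 + L
E = 2116
s(m, F) = -5*F (s(m, F) = F*(-6 + (6 - 5)) = F*(-6 + 1) = F*(-5) = -5*F)
√(s(-323, E) + 4152239) = √(-5*2116 + 4152239) = √(-10580 + 4152239) = √4141659 = 17*√14331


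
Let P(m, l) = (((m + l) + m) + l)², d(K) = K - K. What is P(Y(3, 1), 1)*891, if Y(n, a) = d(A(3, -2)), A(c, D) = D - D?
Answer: 3564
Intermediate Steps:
A(c, D) = 0
d(K) = 0
Y(n, a) = 0
P(m, l) = (2*l + 2*m)² (P(m, l) = (((l + m) + m) + l)² = ((l + 2*m) + l)² = (2*l + 2*m)²)
P(Y(3, 1), 1)*891 = (4*(1 + 0)²)*891 = (4*1²)*891 = (4*1)*891 = 4*891 = 3564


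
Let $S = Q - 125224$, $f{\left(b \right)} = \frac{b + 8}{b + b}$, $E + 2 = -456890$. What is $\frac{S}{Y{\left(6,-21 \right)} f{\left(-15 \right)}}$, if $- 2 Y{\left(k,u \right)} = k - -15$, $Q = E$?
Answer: $\frac{11642320}{49} \approx 2.376 \cdot 10^{5}$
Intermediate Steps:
$E = -456892$ ($E = -2 - 456890 = -456892$)
$Q = -456892$
$f{\left(b \right)} = \frac{8 + b}{2 b}$
$Y{\left(k,u \right)} = - \frac{15}{2} - \frac{k}{2}$ ($Y{\left(k,u \right)} = - \frac{k - -15}{2} = - \frac{k + 15}{2} = - \frac{15 + k}{2} = - \frac{15}{2} - \frac{k}{2}$)
$S = -582116$ ($S = -456892 - 125224 = -582116$)
$\frac{S}{Y{\left(6,-21 \right)} f{\left(-15 \right)}} = - \frac{582116}{\left(- \frac{15}{2} - 3\right) \frac{8 - 15}{2 \left(-15\right)}} = - \frac{582116}{\left(- \frac{15}{2} - 3\right) \frac{1}{2} \left(- \frac{1}{15}\right) \left(-7\right)} = - \frac{582116}{\left(- \frac{21}{2}\right) \frac{7}{30}} = - \frac{582116}{- \frac{49}{20}} = \left(-582116\right) \left(- \frac{20}{49}\right) = \frac{11642320}{49}$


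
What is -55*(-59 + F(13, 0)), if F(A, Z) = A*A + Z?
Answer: -6050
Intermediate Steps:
F(A, Z) = Z + A**2 (F(A, Z) = A**2 + Z = Z + A**2)
-55*(-59 + F(13, 0)) = -55*(-59 + (0 + 13**2)) = -55*(-59 + (0 + 169)) = -55*(-59 + 169) = -55*110 = -6050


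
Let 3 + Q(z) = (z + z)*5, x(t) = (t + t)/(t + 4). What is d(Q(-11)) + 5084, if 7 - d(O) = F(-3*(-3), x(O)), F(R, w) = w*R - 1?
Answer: 552994/109 ≈ 5073.3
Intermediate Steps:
x(t) = 2*t/(4 + t) (x(t) = (2*t)/(4 + t) = 2*t/(4 + t))
Q(z) = -3 + 10*z (Q(z) = -3 + (z + z)*5 = -3 + (2*z)*5 = -3 + 10*z)
F(R, w) = -1 + R*w (F(R, w) = R*w - 1 = -1 + R*w)
d(O) = 8 - 18*O/(4 + O) (d(O) = 7 - (-1 + (-3*(-3))*(2*O/(4 + O))) = 7 - (-1 + 9*(2*O/(4 + O))) = 7 - (-1 + 18*O/(4 + O)) = 7 + (1 - 18*O/(4 + O)) = 8 - 18*O/(4 + O))
d(Q(-11)) + 5084 = 2*(16 - 5*(-3 + 10*(-11)))/(4 + (-3 + 10*(-11))) + 5084 = 2*(16 - 5*(-3 - 110))/(4 + (-3 - 110)) + 5084 = 2*(16 - 5*(-113))/(4 - 113) + 5084 = 2*(16 + 565)/(-109) + 5084 = 2*(-1/109)*581 + 5084 = -1162/109 + 5084 = 552994/109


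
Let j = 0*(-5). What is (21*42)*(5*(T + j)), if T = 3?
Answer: 13230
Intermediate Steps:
j = 0
(21*42)*(5*(T + j)) = (21*42)*(5*(3 + 0)) = 882*(5*3) = 882*15 = 13230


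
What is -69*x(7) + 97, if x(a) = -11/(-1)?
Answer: -662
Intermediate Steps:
x(a) = 11 (x(a) = -11*(-1) = 11)
-69*x(7) + 97 = -69*11 + 97 = -759 + 97 = -662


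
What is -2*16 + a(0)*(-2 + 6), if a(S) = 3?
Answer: -20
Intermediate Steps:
-2*16 + a(0)*(-2 + 6) = -2*16 + 3*(-2 + 6) = -32 + 3*4 = -32 + 12 = -20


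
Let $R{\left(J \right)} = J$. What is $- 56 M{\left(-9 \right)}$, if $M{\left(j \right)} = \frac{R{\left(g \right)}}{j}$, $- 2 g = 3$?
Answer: $- \frac{28}{3} \approx -9.3333$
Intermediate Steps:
$g = - \frac{3}{2}$ ($g = \left(- \frac{1}{2}\right) 3 = - \frac{3}{2} \approx -1.5$)
$M{\left(j \right)} = - \frac{3}{2 j}$
$- 56 M{\left(-9 \right)} = - 56 \left(- \frac{3}{2 \left(-9\right)}\right) = - 56 \left(\left(- \frac{3}{2}\right) \left(- \frac{1}{9}\right)\right) = \left(-56\right) \frac{1}{6} = - \frac{28}{3}$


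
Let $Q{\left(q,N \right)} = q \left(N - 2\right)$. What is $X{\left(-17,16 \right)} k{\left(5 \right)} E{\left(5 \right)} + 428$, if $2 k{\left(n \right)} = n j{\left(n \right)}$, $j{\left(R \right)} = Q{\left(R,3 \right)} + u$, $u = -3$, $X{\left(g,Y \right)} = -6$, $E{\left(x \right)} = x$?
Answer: $278$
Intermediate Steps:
$Q{\left(q,N \right)} = q \left(-2 + N\right)$
$j{\left(R \right)} = -3 + R$ ($j{\left(R \right)} = R \left(-2 + 3\right) - 3 = R 1 - 3 = R - 3 = -3 + R$)
$k{\left(n \right)} = \frac{n \left(-3 + n\right)}{2}$
$X{\left(-17,16 \right)} k{\left(5 \right)} E{\left(5 \right)} + 428 = - 6 \cdot \frac{1}{2} \cdot 5 \left(-3 + 5\right) 5 + 428 = - 6 \cdot \frac{1}{2} \cdot 5 \cdot 2 \cdot 5 + 428 = - 6 \cdot 5 \cdot 5 + 428 = \left(-6\right) 25 + 428 = -150 + 428 = 278$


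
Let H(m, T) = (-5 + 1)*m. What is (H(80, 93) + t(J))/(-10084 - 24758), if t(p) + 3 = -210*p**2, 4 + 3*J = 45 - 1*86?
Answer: 47573/34842 ≈ 1.3654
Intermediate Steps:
J = -15 (J = -4/3 + (45 - 1*86)/3 = -4/3 + (45 - 86)/3 = -4/3 + (1/3)*(-41) = -4/3 - 41/3 = -15)
t(p) = -3 - 210*p**2
H(m, T) = -4*m
(H(80, 93) + t(J))/(-10084 - 24758) = (-4*80 + (-3 - 210*(-15)**2))/(-10084 - 24758) = (-320 + (-3 - 210*225))/(-34842) = (-320 + (-3 - 47250))*(-1/34842) = (-320 - 47253)*(-1/34842) = -47573*(-1/34842) = 47573/34842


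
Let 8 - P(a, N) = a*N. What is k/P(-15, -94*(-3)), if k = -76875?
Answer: -76875/4238 ≈ -18.139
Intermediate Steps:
P(a, N) = 8 - N*a (P(a, N) = 8 - a*N = 8 - N*a)
k/P(-15, -94*(-3)) = -76875/(8 - 1*(-94*(-3))*(-15)) = -76875/(8 - 1*282*(-15)) = -76875/(8 + 4230) = -76875/4238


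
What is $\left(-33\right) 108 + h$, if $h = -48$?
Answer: $-3612$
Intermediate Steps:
$\left(-33\right) 108 + h = \left(-33\right) 108 - 48 = -3564 - 48 = -3612$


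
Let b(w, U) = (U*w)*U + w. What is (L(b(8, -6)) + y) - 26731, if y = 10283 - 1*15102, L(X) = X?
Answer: -31254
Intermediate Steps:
b(w, U) = w + w*U² (b(w, U) = w*U² + w = w + w*U²)
y = -4819 (y = 10283 - 15102 = -4819)
(L(b(8, -6)) + y) - 26731 = (8*(1 + (-6)²) - 4819) - 26731 = (8*(1 + 36) - 4819) - 26731 = (8*37 - 4819) - 26731 = (296 - 4819) - 26731 = -4523 - 26731 = -31254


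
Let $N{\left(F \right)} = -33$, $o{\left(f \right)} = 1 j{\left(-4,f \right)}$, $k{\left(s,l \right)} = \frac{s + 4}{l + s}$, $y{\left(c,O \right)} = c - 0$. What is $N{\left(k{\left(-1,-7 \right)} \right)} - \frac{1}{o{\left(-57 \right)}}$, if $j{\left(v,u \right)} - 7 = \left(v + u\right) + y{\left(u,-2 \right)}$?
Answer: $- \frac{3662}{111} \approx -32.991$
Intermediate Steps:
$y{\left(c,O \right)} = c$ ($y{\left(c,O \right)} = c + 0 = c$)
$k{\left(s,l \right)} = \frac{4 + s}{l + s}$
$j{\left(v,u \right)} = 7 + v + 2 u$ ($j{\left(v,u \right)} = 7 + \left(\left(v + u\right) + u\right) = 7 + \left(\left(u + v\right) + u\right) = 7 + \left(v + 2 u\right) = 7 + v + 2 u$)
$o{\left(f \right)} = 3 + 2 f$ ($o{\left(f \right)} = 1 \left(7 - 4 + 2 f\right) = 1 \left(3 + 2 f\right) = 3 + 2 f$)
$N{\left(k{\left(-1,-7 \right)} \right)} - \frac{1}{o{\left(-57 \right)}} = -33 - \frac{1}{3 + 2 \left(-57\right)} = -33 - \frac{1}{3 - 114} = -33 - \frac{1}{-111} = -33 - - \frac{1}{111} = -33 + \frac{1}{111} = - \frac{3662}{111}$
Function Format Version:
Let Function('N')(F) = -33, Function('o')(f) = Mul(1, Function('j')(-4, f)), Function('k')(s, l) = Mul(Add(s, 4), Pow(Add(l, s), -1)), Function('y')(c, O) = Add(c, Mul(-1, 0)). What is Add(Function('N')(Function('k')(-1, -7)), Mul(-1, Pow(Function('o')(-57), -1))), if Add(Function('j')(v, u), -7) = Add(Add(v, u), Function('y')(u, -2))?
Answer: Rational(-3662, 111) ≈ -32.991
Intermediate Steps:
Function('y')(c, O) = c (Function('y')(c, O) = Add(c, 0) = c)
Function('k')(s, l) = Mul(Pow(Add(l, s), -1), Add(4, s)) (Function('k')(s, l) = Mul(Add(4, s), Pow(Add(l, s), -1)) = Mul(Pow(Add(l, s), -1), Add(4, s)))
Function('j')(v, u) = Add(7, v, Mul(2, u)) (Function('j')(v, u) = Add(7, Add(Add(v, u), u)) = Add(7, Add(Add(u, v), u)) = Add(7, Add(v, Mul(2, u))) = Add(7, v, Mul(2, u)))
Function('o')(f) = Add(3, Mul(2, f)) (Function('o')(f) = Mul(1, Add(7, -4, Mul(2, f))) = Mul(1, Add(3, Mul(2, f))) = Add(3, Mul(2, f)))
Add(Function('N')(Function('k')(-1, -7)), Mul(-1, Pow(Function('o')(-57), -1))) = Add(-33, Mul(-1, Pow(Add(3, Mul(2, -57)), -1))) = Add(-33, Mul(-1, Pow(Add(3, -114), -1))) = Add(-33, Mul(-1, Pow(-111, -1))) = Add(-33, Mul(-1, Rational(-1, 111))) = Add(-33, Rational(1, 111)) = Rational(-3662, 111)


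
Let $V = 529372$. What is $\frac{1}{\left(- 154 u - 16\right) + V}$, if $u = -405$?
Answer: $\frac{1}{591726} \approx 1.69 \cdot 10^{-6}$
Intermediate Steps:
$\frac{1}{\left(- 154 u - 16\right) + V} = \frac{1}{\left(\left(-154\right) \left(-405\right) - 16\right) + 529372} = \frac{1}{\left(62370 + \left(-73 + 57\right)\right) + 529372} = \frac{1}{\left(62370 - 16\right) + 529372} = \frac{1}{62354 + 529372} = \frac{1}{591726}$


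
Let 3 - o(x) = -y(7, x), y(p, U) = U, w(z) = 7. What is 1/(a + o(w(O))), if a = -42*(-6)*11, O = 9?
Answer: 1/2782 ≈ 0.00035945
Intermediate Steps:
o(x) = 3 + x (o(x) = 3 - (-1)*x = 3 + x)
a = 2772 (a = -7*(-36)*11 = 252*11 = 2772)
1/(a + o(w(O))) = 1/(2772 + (3 + 7)) = 1/(2772 + 10) = 1/2782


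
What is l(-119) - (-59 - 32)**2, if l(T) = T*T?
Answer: 5880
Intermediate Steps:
l(T) = T**2
l(-119) - (-59 - 32)**2 = (-119)**2 - (-59 - 32)**2 = 14161 - 1*(-91)**2 = 14161 - 1*8281 = 14161 - 8281 = 5880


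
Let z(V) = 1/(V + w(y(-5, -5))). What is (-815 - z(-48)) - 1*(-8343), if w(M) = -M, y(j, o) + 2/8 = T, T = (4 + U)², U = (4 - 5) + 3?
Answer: 2521884/335 ≈ 7528.0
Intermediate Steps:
U = 2 (U = -1 + 3 = 2)
T = 36 (T = (4 + 2)² = 6² = 36)
y(j, o) = 143/4 (y(j, o) = -¼ + 36 = 143/4)
z(V) = 1/(-143/4 + V) (z(V) = 1/(V - 1*143/4) = 1/(V - 143/4) = 1/(-143/4 + V))
(-815 - z(-48)) - 1*(-8343) = (-815 - 4/(-143 + 4*(-48))) - 1*(-8343) = (-815 - 4/(-143 - 192)) + 8343 = (-815 - 4/(-335)) + 8343 = (-815 - 4*(-1)/335) + 8343 = (-815 - 1*(-4/335)) + 8343 = (-815 + 4/335) + 8343 = -273021/335 + 8343 = 2521884/335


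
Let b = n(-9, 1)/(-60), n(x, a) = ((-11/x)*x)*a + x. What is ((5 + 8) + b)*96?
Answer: 1280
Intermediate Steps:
n(x, a) = x - 11*a (n(x, a) = -11*a + x = x - 11*a)
b = 1/3 (b = (-9 - 11*1)/(-60) = (-9 - 11)*(-1/60) = -20*(-1/60) = 1/3 ≈ 0.33333)
((5 + 8) + b)*96 = ((5 + 8) + 1/3)*96 = (13 + 1/3)*96 = (40/3)*96 = 1280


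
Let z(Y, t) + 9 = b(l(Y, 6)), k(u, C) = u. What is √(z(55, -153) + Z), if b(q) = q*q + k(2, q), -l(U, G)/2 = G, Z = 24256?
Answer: √24393 ≈ 156.18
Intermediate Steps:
l(U, G) = -2*G
b(q) = 2 + q² (b(q) = q*q + 2 = q² + 2 = 2 + q²)
z(Y, t) = 137 (z(Y, t) = -9 + (2 + (-2*6)²) = -9 + (2 + (-12)²) = -9 + (2 + 144) = -9 + 146 = 137)
√(z(55, -153) + Z) = √(137 + 24256) = √24393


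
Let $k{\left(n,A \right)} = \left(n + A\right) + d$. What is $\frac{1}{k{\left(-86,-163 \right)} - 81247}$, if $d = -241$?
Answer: $- \frac{1}{81737} \approx -1.2234 \cdot 10^{-5}$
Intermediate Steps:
$k{\left(n,A \right)} = -241 + A + n$ ($k{\left(n,A \right)} = \left(n + A\right) - 241 = \left(A + n\right) - 241 = -241 + A + n$)
$\frac{1}{k{\left(-86,-163 \right)} - 81247} = \frac{1}{\left(-241 - 163 - 86\right) - 81247} = \frac{1}{-490 - 81247} = \frac{1}{-81737} = - \frac{1}{81737}$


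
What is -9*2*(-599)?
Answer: 10782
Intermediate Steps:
-9*2*(-599) = -18*(-599) = 10782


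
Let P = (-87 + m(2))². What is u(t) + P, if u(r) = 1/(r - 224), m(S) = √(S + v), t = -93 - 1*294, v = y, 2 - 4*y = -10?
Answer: 4627713/611 - 174*√5 ≈ 7184.9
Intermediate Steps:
y = 3 (y = ½ - ¼*(-10) = ½ + 5/2 = 3)
v = 3
t = -387 (t = -93 - 294 = -387)
m(S) = √(3 + S) (m(S) = √(S + 3) = √(3 + S))
u(r) = 1/(-224 + r)
P = (-87 + √5)² (P = (-87 + √(3 + 2))² = (-87 + √5)² ≈ 7184.9)
u(t) + P = 1/(-224 - 387) + (87 - √5)² = 1/(-611) + (87 - √5)² = -1/611 + (87 - √5)²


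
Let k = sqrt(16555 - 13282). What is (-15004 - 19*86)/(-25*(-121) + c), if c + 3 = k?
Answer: -50280036/9129211 + 16638*sqrt(3273)/9129211 ≈ -5.4033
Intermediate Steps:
k = sqrt(3273) ≈ 57.210
c = -3 + sqrt(3273) ≈ 54.210
(-15004 - 19*86)/(-25*(-121) + c) = (-15004 - 19*86)/(-25*(-121) + (-3 + sqrt(3273))) = (-15004 - 1634)/(3025 + (-3 + sqrt(3273))) = -16638/(3022 + sqrt(3273))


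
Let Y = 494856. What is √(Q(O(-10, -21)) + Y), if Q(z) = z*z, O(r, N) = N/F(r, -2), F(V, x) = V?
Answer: 3*√5498449/10 ≈ 703.46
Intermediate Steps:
O(r, N) = N/r
Q(z) = z²
√(Q(O(-10, -21)) + Y) = √((-21/(-10))² + 494856) = √((-21*(-⅒))² + 494856) = √((21/10)² + 494856) = √(441/100 + 494856) = √(49486041/100) = 3*√5498449/10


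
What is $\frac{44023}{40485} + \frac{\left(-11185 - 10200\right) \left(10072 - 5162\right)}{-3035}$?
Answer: $\frac{850214555911}{24574395} \approx 34598.0$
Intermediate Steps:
$\frac{44023}{40485} + \frac{\left(-11185 - 10200\right) \left(10072 - 5162\right)}{-3035} = 44023 \cdot \frac{1}{40485} + \left(-21385\right) 4910 \left(- \frac{1}{3035}\right) = \frac{44023}{40485} - - \frac{21000070}{607} = \frac{44023}{40485} + \frac{21000070}{607} = \frac{850214555911}{24574395}$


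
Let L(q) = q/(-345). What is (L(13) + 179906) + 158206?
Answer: 116648627/345 ≈ 3.3811e+5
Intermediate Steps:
L(q) = -q/345 (L(q) = q*(-1/345) = -q/345)
(L(13) + 179906) + 158206 = (-1/345*13 + 179906) + 158206 = (-13/345 + 179906) + 158206 = 62067557/345 + 158206 = 116648627/345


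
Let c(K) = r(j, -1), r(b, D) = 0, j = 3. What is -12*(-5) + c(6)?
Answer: 60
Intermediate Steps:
c(K) = 0
-12*(-5) + c(6) = -12*(-5) + 0 = 60 + 0 = 60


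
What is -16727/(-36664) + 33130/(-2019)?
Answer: -1180906507/74024616 ≈ -15.953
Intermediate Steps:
-16727/(-36664) + 33130/(-2019) = -16727*(-1/36664) + 33130*(-1/2019) = 16727/36664 - 33130/2019 = -1180906507/74024616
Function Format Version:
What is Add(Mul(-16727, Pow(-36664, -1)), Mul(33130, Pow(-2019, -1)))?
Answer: Rational(-1180906507, 74024616) ≈ -15.953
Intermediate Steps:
Add(Mul(-16727, Pow(-36664, -1)), Mul(33130, Pow(-2019, -1))) = Add(Mul(-16727, Rational(-1, 36664)), Mul(33130, Rational(-1, 2019))) = Add(Rational(16727, 36664), Rational(-33130, 2019)) = Rational(-1180906507, 74024616)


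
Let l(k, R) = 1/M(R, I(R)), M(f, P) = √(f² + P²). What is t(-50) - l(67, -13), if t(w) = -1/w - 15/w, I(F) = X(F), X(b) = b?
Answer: 8/25 - √2/26 ≈ 0.26561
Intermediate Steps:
I(F) = F
M(f, P) = √(P² + f²)
t(w) = -16/w
l(k, R) = √2/(2*√(R²)) (l(k, R) = 1/(√(R² + R²)) = 1/(√(2*R²)) = 1/(√2*√(R²)) = √2/(2*√(R²)))
t(-50) - l(67, -13) = -16/(-50) - √2/(2*√((-13)²)) = -16*(-1/50) - √2/(2*√169) = 8/25 - √2/(2*13) = 8/25 - √2/26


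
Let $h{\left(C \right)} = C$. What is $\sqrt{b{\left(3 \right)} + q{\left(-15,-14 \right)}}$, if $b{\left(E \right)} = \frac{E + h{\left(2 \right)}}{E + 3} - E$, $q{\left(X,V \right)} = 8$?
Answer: $\frac{\sqrt{210}}{6} \approx 2.4152$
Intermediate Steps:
$b{\left(E \right)} = - E + \frac{2 + E}{3 + E}$ ($b{\left(E \right)} = \frac{E + 2}{E + 3} - E = \frac{2 + E}{3 + E} - E = - E + \frac{2 + E}{3 + E}$)
$\sqrt{b{\left(3 \right)} + q{\left(-15,-14 \right)}} = \sqrt{\frac{2 - 3^{2} - 6}{3 + 3} + 8} = \sqrt{\frac{2 - 9 - 6}{6} + 8} = \sqrt{\frac{1}{6} \left(-13\right) + 8} = \sqrt{- \frac{13}{6} + 8} = \sqrt{\frac{35}{6}} = \frac{\sqrt{210}}{6}$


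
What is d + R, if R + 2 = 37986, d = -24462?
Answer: 13522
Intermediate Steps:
R = 37984 (R = -2 + 37986 = 37984)
d + R = -24462 + 37984 = 13522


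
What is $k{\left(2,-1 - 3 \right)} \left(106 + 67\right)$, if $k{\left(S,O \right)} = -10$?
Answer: $-1730$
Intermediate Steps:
$k{\left(2,-1 - 3 \right)} \left(106 + 67\right) = - 10 \left(106 + 67\right) = \left(-10\right) 173 = -1730$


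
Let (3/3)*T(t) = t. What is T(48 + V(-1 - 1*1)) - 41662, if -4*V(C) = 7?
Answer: -166463/4 ≈ -41616.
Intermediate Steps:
V(C) = -7/4 (V(C) = -1/4*7 = -7/4)
T(t) = t
T(48 + V(-1 - 1*1)) - 41662 = (48 - 7/4) - 41662 = 185/4 - 41662 = -166463/4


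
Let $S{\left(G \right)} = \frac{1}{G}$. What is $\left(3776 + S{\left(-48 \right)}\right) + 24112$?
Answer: $\frac{1338623}{48} \approx 27888.0$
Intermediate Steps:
$\left(3776 + S{\left(-48 \right)}\right) + 24112 = \left(3776 + \frac{1}{-48}\right) + 24112 = \left(3776 - \frac{1}{48}\right) + 24112 = \frac{181247}{48} + 24112 = \frac{1338623}{48}$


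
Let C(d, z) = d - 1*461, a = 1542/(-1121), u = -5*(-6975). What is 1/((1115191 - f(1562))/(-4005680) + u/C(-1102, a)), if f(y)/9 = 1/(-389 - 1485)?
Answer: -3910961690720/88353561418303 ≈ -0.044265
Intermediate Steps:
u = 34875
a = -1542/1121 (a = 1542*(-1/1121) = -1542/1121 ≈ -1.3756)
f(y) = -9/1874 (f(y) = 9/(-389 - 1485) = 9/(-1874) = 9*(-1/1874) = -9/1874)
C(d, z) = -461 + d (C(d, z) = d - 461 = -461 + d)
1/((1115191 - f(1562))/(-4005680) + u/C(-1102, a)) = 1/((1115191 - 1*(-9/1874))/(-4005680) + 34875/(-461 - 1102)) = 1/((1115191 + 9/1874)*(-1/4005680) + 34875/(-1563)) = 1/((2089867943/1874)*(-1/4005680) + 34875*(-1/1563)) = 1/(-2089867943/7506644320 - 11625/521) = 1/(-88353561418303/3910961690720) = -3910961690720/88353561418303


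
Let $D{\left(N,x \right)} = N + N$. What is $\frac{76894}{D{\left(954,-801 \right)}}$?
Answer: $\frac{38447}{954} \approx 40.301$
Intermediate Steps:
$D{\left(N,x \right)} = 2 N$
$\frac{76894}{D{\left(954,-801 \right)}} = \frac{76894}{2 \cdot 954} = \frac{76894}{1908} = 76894 \cdot \frac{1}{1908} = \frac{38447}{954}$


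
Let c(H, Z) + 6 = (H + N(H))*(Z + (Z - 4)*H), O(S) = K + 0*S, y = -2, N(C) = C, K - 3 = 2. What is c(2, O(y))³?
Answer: 10648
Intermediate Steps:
K = 5 (K = 3 + 2 = 5)
O(S) = 5 (O(S) = 5 + 0*S = 5 + 0 = 5)
c(H, Z) = -6 + 2*H*(Z + H*(-4 + Z)) (c(H, Z) = -6 + (H + H)*(Z + (Z - 4)*H) = -6 + (2*H)*(Z + (-4 + Z)*H) = -6 + (2*H)*(Z + H*(-4 + Z)) = -6 + 2*H*(Z + H*(-4 + Z)))
c(2, O(y))³ = (-6 - 8*2² + 2*2*5 + 2*5*2²)³ = (-6 - 8*4 + 20 + 2*5*4)³ = (-6 - 32 + 20 + 40)³ = 22³ = 10648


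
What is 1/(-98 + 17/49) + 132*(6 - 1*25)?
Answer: -12000829/4785 ≈ -2508.0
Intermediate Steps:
1/(-98 + 17/49) + 132*(6 - 1*25) = 1/(-98 + 17*(1/49)) + 132*(6 - 25) = 1/(-98 + 17/49) + 132*(-19) = 1/(-4785/49) - 2508 = -49/4785 - 2508 = -12000829/4785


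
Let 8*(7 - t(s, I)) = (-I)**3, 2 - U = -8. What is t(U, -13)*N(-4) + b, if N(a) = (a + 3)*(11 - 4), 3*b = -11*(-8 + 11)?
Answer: 14899/8 ≈ 1862.4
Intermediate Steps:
b = -11 (b = (-11*(-8 + 11))/3 = (-11*3)/3 = (1/3)*(-33) = -11)
U = 10 (U = 2 - 1*(-8) = 2 + 8 = 10)
N(a) = 21 + 7*a (N(a) = (3 + a)*7 = 21 + 7*a)
t(s, I) = 7 + I**3/8 (t(s, I) = 7 - (-I**3)/8 = 7 - (-1)*I**3/8 = 7 + I**3/8)
t(U, -13)*N(-4) + b = (7 + (1/8)*(-13)**3)*(21 + 7*(-4)) - 11 = (7 + (1/8)*(-2197))*(21 - 28) - 11 = (7 - 2197/8)*(-7) - 11 = -2141/8*(-7) - 11 = 14987/8 - 11 = 14899/8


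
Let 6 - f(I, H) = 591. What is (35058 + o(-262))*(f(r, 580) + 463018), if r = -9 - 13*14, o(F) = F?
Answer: 16090818668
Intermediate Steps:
r = -191 (r = -9 - 182 = -191)
f(I, H) = -585 (f(I, H) = 6 - 1*591 = 6 - 591 = -585)
(35058 + o(-262))*(f(r, 580) + 463018) = (35058 - 262)*(-585 + 463018) = 34796*462433 = 16090818668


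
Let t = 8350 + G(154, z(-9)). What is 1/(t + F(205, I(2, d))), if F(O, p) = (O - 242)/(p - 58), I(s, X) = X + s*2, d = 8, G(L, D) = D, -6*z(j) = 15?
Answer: 23/192011 ≈ 0.00011978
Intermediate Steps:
z(j) = -5/2 (z(j) = -⅙*15 = -5/2)
I(s, X) = X + 2*s
F(O, p) = (-242 + O)/(-58 + p)
t = 16695/2 (t = 8350 - 5/2 = 16695/2 ≈ 8347.5)
1/(t + F(205, I(2, d))) = 1/(16695/2 + (-242 + 205)/(-58 + (8 + 2*2))) = 1/(16695/2 - 37/(-58 + (8 + 4))) = 1/(16695/2 - 37/(-58 + 12)) = 1/(16695/2 - 37/(-46)) = 1/(16695/2 - 1/46*(-37)) = 1/(16695/2 + 37/46) = 1/(192011/23) = 23/192011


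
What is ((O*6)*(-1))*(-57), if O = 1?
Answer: 342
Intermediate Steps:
((O*6)*(-1))*(-57) = ((1*6)*(-1))*(-57) = (6*(-1))*(-57) = -6*(-57) = 342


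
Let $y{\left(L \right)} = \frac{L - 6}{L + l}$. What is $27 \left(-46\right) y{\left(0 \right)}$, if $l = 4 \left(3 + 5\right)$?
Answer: $\frac{1863}{8} \approx 232.88$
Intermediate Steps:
$l = 32$ ($l = 4 \cdot 8 = 32$)
$y{\left(L \right)} = \frac{-6 + L}{32 + L}$ ($y{\left(L \right)} = \frac{L - 6}{L + 32} = \frac{-6 + L}{32 + L}$)
$27 \left(-46\right) y{\left(0 \right)} = 27 \left(-46\right) \frac{-6 + 0}{32 + 0} = - 1242 \cdot \frac{1}{32} \left(-6\right) = \left(-1242\right) \left(- \frac{3}{16}\right) = \frac{1863}{8}$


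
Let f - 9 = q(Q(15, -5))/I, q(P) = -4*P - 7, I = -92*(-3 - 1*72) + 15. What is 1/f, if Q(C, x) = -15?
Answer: 6915/62288 ≈ 0.11102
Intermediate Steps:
I = 6915 (I = -92*(-3 - 72) + 15 = -92*(-75) + 15 = 6900 + 15 = 6915)
q(P) = -7 - 4*P
f = 62288/6915 (f = 9 + (-7 - 4*(-15))/6915 = 9 + (-7 + 60)*(1/6915) = 9 + 53*(1/6915) = 9 + 53/6915 = 62288/6915 ≈ 9.0077)
1/f = 1/(62288/6915) = 6915/62288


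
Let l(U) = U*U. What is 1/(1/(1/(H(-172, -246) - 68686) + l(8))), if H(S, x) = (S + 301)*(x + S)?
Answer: 7846911/122608 ≈ 64.000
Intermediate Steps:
l(U) = U²
H(S, x) = (301 + S)*(S + x)
1/(1/(1/(H(-172, -246) - 68686) + l(8))) = 1/(1/(1/(((-172)² + 301*(-172) + 301*(-246) - 172*(-246)) - 68686) + 8²)) = 1/(1/(1/((29584 - 51772 - 74046 + 42312) - 68686) + 64)) = 1/(1/(1/(-53922 - 68686) + 64)) = 1/(1/(1/(-122608) + 64)) = 1/(1/(-1/122608 + 64)) = 1/(1/(7846911/122608)) = 1/(122608/7846911) = 7846911/122608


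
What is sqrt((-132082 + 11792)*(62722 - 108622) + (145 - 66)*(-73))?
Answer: sqrt(5521305233) ≈ 74306.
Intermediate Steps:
sqrt((-132082 + 11792)*(62722 - 108622) + (145 - 66)*(-73)) = sqrt(-120290*(-45900) + 79*(-73)) = sqrt(5521311000 - 5767) = sqrt(5521305233)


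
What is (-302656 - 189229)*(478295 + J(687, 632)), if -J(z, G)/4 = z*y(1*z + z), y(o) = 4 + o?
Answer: 1627376436365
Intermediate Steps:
J(z, G) = -4*z*(4 + 2*z) (J(z, G) = -4*z*(4 + (1*z + z)) = -4*z*(4 + (z + z)) = -4*z*(4 + 2*z))
(-302656 - 189229)*(478295 + J(687, 632)) = (-302656 - 189229)*(478295 - 8*687*(2 + 687)) = -491885*(478295 - 8*687*689) = -491885*(478295 - 3786744) = -491885*(-3308449) = 1627376436365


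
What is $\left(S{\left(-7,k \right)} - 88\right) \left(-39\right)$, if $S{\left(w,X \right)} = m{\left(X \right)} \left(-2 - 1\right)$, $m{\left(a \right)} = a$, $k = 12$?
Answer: $4836$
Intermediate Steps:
$S{\left(w,X \right)} = - 3 X$ ($S{\left(w,X \right)} = X \left(-2 - 1\right) = X \left(-3\right) = - 3 X$)
$\left(S{\left(-7,k \right)} - 88\right) \left(-39\right) = \left(\left(-3\right) 12 - 88\right) \left(-39\right) = \left(-36 - 88\right) \left(-39\right) = \left(-124\right) \left(-39\right) = 4836$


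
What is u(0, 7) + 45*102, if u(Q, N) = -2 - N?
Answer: 4581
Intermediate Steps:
u(0, 7) + 45*102 = (-2 - 1*7) + 45*102 = (-2 - 7) + 4590 = -9 + 4590 = 4581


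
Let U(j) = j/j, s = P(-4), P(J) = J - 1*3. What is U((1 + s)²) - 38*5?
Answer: -189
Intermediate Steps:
P(J) = -3 + J (P(J) = J - 3 = -3 + J)
s = -7 (s = -3 - 4 = -7)
U(j) = 1
U((1 + s)²) - 38*5 = 1 - 38*5 = 1 - 1*190 = 1 - 190 = -189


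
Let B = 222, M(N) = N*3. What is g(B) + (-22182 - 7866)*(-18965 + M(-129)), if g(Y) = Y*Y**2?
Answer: 592429944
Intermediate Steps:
M(N) = 3*N
g(Y) = Y**3
g(B) + (-22182 - 7866)*(-18965 + M(-129)) = 222**3 + (-22182 - 7866)*(-18965 + 3*(-129)) = 10941048 - 30048*(-18965 - 387) = 10941048 - 30048*(-19352) = 10941048 + 581488896 = 592429944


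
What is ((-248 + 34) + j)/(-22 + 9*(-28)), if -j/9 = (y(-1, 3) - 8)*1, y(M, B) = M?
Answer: 133/274 ≈ 0.48540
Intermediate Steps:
j = 81 (j = -9*(-1 - 8) = -(-81) = -9*(-9) = 81)
((-248 + 34) + j)/(-22 + 9*(-28)) = ((-248 + 34) + 81)/(-22 + 9*(-28)) = (-214 + 81)/(-22 - 252) = -133/(-274) = -133*(-1/274) = 133/274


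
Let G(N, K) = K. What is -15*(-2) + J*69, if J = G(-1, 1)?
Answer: 99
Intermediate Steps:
J = 1
-15*(-2) + J*69 = -15*(-2) + 1*69 = 30 + 69 = 99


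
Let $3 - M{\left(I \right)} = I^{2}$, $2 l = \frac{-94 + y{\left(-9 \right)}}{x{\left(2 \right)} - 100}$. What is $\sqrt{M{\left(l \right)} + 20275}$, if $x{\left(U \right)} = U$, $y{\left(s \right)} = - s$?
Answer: $\frac{\sqrt{778992423}}{196} \approx 142.4$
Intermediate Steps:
$l = \frac{85}{196}$ ($l = \frac{\left(-94 - -9\right) \frac{1}{2 - 100}}{2} = \frac{\left(-94 + 9\right) \frac{1}{-98}}{2} = \frac{\left(-85\right) \left(- \frac{1}{98}\right)}{2} = \frac{1}{2} \cdot \frac{85}{98} = \frac{85}{196} \approx 0.43367$)
$M{\left(I \right)} = 3 - I^{2}$
$\sqrt{M{\left(l \right)} + 20275} = \sqrt{\left(3 - \left(\frac{85}{196}\right)^{2}\right) + 20275} = \sqrt{\left(3 - \frac{7225}{38416}\right) + 20275} = \sqrt{\frac{108023}{38416} + 20275} = \sqrt{\frac{778992423}{38416}} = \frac{\sqrt{778992423}}{196}$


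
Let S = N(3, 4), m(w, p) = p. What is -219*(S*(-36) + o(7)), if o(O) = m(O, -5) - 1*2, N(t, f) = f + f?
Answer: 64605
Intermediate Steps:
N(t, f) = 2*f
S = 8 (S = 2*4 = 8)
o(O) = -7 (o(O) = -5 - 1*2 = -5 - 2 = -7)
-219*(S*(-36) + o(7)) = -219*(8*(-36) - 7) = -219*(-288 - 7) = -219*(-295) = 64605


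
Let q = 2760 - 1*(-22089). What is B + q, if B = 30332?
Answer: 55181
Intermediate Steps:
q = 24849 (q = 2760 + 22089 = 24849)
B + q = 30332 + 24849 = 55181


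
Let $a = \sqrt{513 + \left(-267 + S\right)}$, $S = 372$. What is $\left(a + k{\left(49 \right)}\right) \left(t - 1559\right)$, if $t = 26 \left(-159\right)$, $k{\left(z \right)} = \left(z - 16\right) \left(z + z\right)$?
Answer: $-18411162 - 5693 \sqrt{618} \approx -1.8553 \cdot 10^{7}$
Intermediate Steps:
$k{\left(z \right)} = 2 z \left(-16 + z\right)$ ($k{\left(z \right)} = \left(-16 + z\right) 2 z = 2 z \left(-16 + z\right)$)
$t = -4134$
$a = \sqrt{618}$ ($a = \sqrt{513 + \left(-267 + 372\right)} = \sqrt{513 + 105} = \sqrt{618} \approx 24.86$)
$\left(a + k{\left(49 \right)}\right) \left(t - 1559\right) = \left(\sqrt{618} + 2 \cdot 49 \left(-16 + 49\right)\right) \left(-4134 - 1559\right) = \left(\sqrt{618} + 2 \cdot 49 \cdot 33\right) \left(-5693\right) = \left(\sqrt{618} + 3234\right) \left(-5693\right) = \left(3234 + \sqrt{618}\right) \left(-5693\right) = -18411162 - 5693 \sqrt{618}$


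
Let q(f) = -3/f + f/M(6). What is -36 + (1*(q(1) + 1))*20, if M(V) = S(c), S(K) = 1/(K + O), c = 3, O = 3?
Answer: 44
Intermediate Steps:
S(K) = 1/(3 + K) (S(K) = 1/(K + 3) = 1/(3 + K))
M(V) = 1/6 (M(V) = 1/(3 + 3) = 1/6)
q(f) = -3/f + 6*f (q(f) = -3/f + f/(1/6) = -3/f + f*6 = -3/f + 6*f)
-36 + (1*(q(1) + 1))*20 = -36 + (1*((-3/1 + 6*1) + 1))*20 = -36 + (1*((-3*1 + 6) + 1))*20 = -36 + (1*((-3 + 6) + 1))*20 = -36 + (1*(3 + 1))*20 = -36 + (1*4)*20 = -36 + 4*20 = -36 + 80 = 44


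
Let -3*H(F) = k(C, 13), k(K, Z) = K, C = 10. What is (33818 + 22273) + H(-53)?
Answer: 168263/3 ≈ 56088.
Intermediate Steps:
H(F) = -10/3 (H(F) = -⅓*10 = -10/3)
(33818 + 22273) + H(-53) = (33818 + 22273) - 10/3 = 56091 - 10/3 = 168263/3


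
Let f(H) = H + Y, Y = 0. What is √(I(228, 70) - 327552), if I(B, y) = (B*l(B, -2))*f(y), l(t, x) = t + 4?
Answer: 8*√52737 ≈ 1837.2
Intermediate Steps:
f(H) = H (f(H) = H + 0 = H)
l(t, x) = 4 + t
I(B, y) = B*y*(4 + B) (I(B, y) = (B*(4 + B))*y = B*y*(4 + B))
√(I(228, 70) - 327552) = √(228*70*(4 + 228) - 327552) = √(228*70*232 - 327552) = √(3702720 - 327552) = √3375168 = 8*√52737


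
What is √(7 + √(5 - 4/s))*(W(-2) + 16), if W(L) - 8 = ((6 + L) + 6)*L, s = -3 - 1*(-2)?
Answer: 4*√10 ≈ 12.649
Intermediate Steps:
s = -1 (s = -3 + 2 = -1)
W(L) = 8 + L*(12 + L) (W(L) = 8 + ((6 + L) + 6)*L = 8 + (12 + L)*L = 8 + L*(12 + L))
√(7 + √(5 - 4/s))*(W(-2) + 16) = √(7 + √(5 - 4/(-1)))*((8 + (-2)² + 12*(-2)) + 16) = √(7 + √(5 - 4*(-1)))*((8 + 4 - 24) + 16) = √(7 + √(5 + 4))*(-12 + 16) = √(7 + √9)*4 = √(7 + 3)*4 = √10*4 = 4*√10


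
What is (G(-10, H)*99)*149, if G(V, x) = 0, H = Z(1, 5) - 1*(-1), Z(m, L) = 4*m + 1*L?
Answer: 0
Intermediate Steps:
Z(m, L) = L + 4*m (Z(m, L) = 4*m + L = L + 4*m)
H = 10 (H = (5 + 4*1) - 1*(-1) = (5 + 4) + 1 = 9 + 1 = 10)
(G(-10, H)*99)*149 = (0*99)*149 = 0*149 = 0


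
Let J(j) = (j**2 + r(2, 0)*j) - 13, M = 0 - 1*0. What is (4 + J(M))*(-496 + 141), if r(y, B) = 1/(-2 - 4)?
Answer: 3195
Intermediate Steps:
M = 0 (M = 0 + 0 = 0)
r(y, B) = -1/6 (r(y, B) = 1/(-6) = -1/6)
J(j) = -13 + j**2 - j/6 (J(j) = (j**2 - j/6) - 13 = -13 + j**2 - j/6)
(4 + J(M))*(-496 + 141) = (4 + (-13 + 0**2 - 1/6*0))*(-496 + 141) = (4 + (-13 + 0 + 0))*(-355) = (4 - 13)*(-355) = -9*(-355) = 3195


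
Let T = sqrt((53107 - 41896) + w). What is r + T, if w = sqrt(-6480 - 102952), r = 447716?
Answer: 447716 + sqrt(11211 + 2*I*sqrt(27358)) ≈ 4.4782e+5 + 1.562*I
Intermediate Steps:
w = 2*I*sqrt(27358) (w = sqrt(-109432) = 2*I*sqrt(27358) ≈ 330.81*I)
T = sqrt(11211 + 2*I*sqrt(27358)) (T = sqrt((53107 - 41896) + 2*I*sqrt(27358)) = sqrt(11211 + 2*I*sqrt(27358)) ≈ 105.89 + 1.562*I)
r + T = 447716 + sqrt(11211 + 2*I*sqrt(27358))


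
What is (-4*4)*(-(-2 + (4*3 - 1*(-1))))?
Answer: 176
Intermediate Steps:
(-4*4)*(-(-2 + (4*3 - 1*(-1)))) = -(-16)*(-2 + (12 + 1)) = -(-16)*(-2 + 13) = -(-16)*11 = -16*(-11) = 176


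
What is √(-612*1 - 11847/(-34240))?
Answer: I*√11204522655/4280 ≈ 24.732*I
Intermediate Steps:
√(-612*1 - 11847/(-34240)) = √(-612 - 11847*(-1/34240)) = √(-612 + 11847/34240) = √(-20943033/34240) = I*√11204522655/4280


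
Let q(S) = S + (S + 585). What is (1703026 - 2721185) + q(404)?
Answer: -1016766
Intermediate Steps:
q(S) = 585 + 2*S (q(S) = S + (585 + S) = 585 + 2*S)
(1703026 - 2721185) + q(404) = (1703026 - 2721185) + (585 + 2*404) = -1018159 + (585 + 808) = -1018159 + 1393 = -1016766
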